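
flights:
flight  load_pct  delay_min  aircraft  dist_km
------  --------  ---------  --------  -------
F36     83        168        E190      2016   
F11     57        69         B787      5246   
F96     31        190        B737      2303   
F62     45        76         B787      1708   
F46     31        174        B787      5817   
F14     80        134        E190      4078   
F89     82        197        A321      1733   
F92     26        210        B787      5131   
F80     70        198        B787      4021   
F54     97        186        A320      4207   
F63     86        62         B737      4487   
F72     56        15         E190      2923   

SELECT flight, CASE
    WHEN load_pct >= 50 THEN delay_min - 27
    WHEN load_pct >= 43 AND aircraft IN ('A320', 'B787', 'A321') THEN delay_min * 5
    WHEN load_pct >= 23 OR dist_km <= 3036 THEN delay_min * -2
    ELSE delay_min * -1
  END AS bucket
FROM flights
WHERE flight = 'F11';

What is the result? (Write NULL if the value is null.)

42

flight = F11: load_pct=57, delay_min=69, aircraft=B787, dist_km=5246.
load_pct >= 50 → true → 42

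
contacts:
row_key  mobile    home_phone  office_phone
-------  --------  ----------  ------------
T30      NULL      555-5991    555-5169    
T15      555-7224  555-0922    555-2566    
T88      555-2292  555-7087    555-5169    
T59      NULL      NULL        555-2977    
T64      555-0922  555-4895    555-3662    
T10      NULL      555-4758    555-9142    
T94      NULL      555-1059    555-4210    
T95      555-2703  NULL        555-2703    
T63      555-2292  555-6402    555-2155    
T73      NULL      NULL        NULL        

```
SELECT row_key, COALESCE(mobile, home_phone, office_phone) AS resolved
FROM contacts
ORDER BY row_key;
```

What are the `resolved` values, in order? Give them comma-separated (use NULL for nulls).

row_key=T10: mobile=NULL, home_phone=555-4758 → 555-4758
row_key=T15: mobile=555-7224 → 555-7224
row_key=T30: mobile=NULL, home_phone=555-5991 → 555-5991
row_key=T59: mobile=NULL, home_phone=NULL, office_phone=555-2977 → 555-2977
row_key=T63: mobile=555-2292 → 555-2292
row_key=T64: mobile=555-0922 → 555-0922
row_key=T73: mobile=NULL, home_phone=NULL, office_phone=NULL (all NULL) → NULL
row_key=T88: mobile=555-2292 → 555-2292
row_key=T94: mobile=NULL, home_phone=555-1059 → 555-1059
row_key=T95: mobile=555-2703 → 555-2703

555-4758, 555-7224, 555-5991, 555-2977, 555-2292, 555-0922, NULL, 555-2292, 555-1059, 555-2703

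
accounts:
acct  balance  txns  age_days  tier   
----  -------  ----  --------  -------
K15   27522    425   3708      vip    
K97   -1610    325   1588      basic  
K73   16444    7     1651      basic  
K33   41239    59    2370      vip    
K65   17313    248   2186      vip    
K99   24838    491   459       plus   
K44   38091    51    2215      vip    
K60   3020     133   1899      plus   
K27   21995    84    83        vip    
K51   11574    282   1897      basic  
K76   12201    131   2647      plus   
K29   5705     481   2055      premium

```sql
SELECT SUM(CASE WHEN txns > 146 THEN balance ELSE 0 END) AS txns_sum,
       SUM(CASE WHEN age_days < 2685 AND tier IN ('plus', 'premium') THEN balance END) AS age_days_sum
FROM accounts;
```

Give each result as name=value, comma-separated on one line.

[txns_sum: txns > 146]
acct=K15: ✓ → 27522
acct=K97: ✓ → -1610
acct=K73: ✗
acct=K33: ✗
acct=K65: ✓ → 17313
acct=K99: ✓ → 24838
acct=K44: ✗
acct=K60: ✗
acct=K27: ✗
acct=K51: ✓ → 11574
acct=K76: ✗
acct=K29: ✓ → 5705
txns_sum = 27522 + -1610 + 17313 + 24838 + 11574 + 5705 = 85342
—
[age_days_sum: age_days < 2685 AND tier IN ('plus', 'premium')]
acct=K15: ✗
acct=K97: ✗
acct=K73: ✗
acct=K33: ✗
acct=K65: ✗
acct=K99: ✓ → 24838
acct=K44: ✗
acct=K60: ✓ → 3020
acct=K27: ✗
acct=K51: ✗
acct=K76: ✓ → 12201
acct=K29: ✓ → 5705
age_days_sum = 24838 + 3020 + 12201 + 5705 = 45764

txns_sum=85342, age_days_sum=45764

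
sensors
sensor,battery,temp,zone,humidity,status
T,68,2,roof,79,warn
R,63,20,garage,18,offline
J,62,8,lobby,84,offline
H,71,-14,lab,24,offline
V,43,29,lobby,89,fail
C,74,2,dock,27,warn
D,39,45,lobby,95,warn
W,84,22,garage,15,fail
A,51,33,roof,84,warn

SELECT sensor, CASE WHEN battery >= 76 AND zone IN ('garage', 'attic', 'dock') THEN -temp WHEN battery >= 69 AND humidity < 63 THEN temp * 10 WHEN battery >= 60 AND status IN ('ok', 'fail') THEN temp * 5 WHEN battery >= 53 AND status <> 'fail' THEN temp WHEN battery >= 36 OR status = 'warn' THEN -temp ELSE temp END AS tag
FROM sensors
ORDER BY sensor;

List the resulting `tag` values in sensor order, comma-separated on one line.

sensor=A: battery >= 36 OR status = 'warn' → -33
sensor=C: battery >= 69 AND humidity < 63 → 20
sensor=D: battery >= 36 OR status = 'warn' → -45
sensor=H: battery >= 69 AND humidity < 63 → -140
sensor=J: battery >= 53 AND status <> 'fail' → 8
sensor=R: battery >= 53 AND status <> 'fail' → 20
sensor=T: battery >= 53 AND status <> 'fail' → 2
sensor=V: battery >= 36 OR status = 'warn' → -29
sensor=W: battery >= 76 AND zone IN ('garage', 'attic', 'dock') → -22

-33, 20, -45, -140, 8, 20, 2, -29, -22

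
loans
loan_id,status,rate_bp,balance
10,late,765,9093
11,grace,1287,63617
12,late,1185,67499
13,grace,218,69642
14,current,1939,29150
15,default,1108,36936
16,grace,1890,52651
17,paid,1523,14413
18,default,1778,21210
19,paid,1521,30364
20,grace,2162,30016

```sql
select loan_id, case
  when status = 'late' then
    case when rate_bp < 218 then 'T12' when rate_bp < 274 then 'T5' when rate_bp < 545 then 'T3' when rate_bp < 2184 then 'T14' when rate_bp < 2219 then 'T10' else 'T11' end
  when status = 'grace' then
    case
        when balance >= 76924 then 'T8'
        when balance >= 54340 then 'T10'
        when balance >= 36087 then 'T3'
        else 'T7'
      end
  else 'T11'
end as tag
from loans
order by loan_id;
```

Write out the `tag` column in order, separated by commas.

T14, T10, T14, T10, T11, T11, T3, T11, T11, T11, T7

loan_id=10: status='late' → inner[rate_bp < 2184] → T14
loan_id=11: status='grace' → inner[balance >= 54340] → T10
loan_id=12: status='late' → inner[rate_bp < 2184] → T14
loan_id=13: status='grace' → inner[balance >= 54340] → T10
loan_id=14: status='current' → outer ELSE → T11
loan_id=15: status='default' → outer ELSE → T11
loan_id=16: status='grace' → inner[balance >= 36087] → T3
loan_id=17: status='paid' → outer ELSE → T11
loan_id=18: status='default' → outer ELSE → T11
loan_id=19: status='paid' → outer ELSE → T11
loan_id=20: status='grace' → inner[ELSE] → T7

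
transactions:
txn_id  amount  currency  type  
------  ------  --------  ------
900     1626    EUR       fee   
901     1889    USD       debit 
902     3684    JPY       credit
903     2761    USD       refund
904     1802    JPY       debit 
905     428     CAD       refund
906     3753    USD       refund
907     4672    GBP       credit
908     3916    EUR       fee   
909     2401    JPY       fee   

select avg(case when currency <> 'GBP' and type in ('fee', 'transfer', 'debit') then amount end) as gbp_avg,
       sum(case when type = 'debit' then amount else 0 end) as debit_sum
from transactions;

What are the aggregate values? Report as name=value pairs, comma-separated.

gbp_avg=2326.8, debit_sum=3691

[gbp_avg: currency <> 'GBP' and type in ('fee', 'transfer', 'debit')]
txn_id=900: ✓ → 1626
txn_id=901: ✓ → 1889
txn_id=902: ✗
txn_id=903: ✗
txn_id=904: ✓ → 1802
txn_id=905: ✗
txn_id=906: ✗
txn_id=907: ✗
txn_id=908: ✓ → 3916
txn_id=909: ✓ → 2401
gbp_avg = (1626 + 1889 + 1802 + 3916 + 2401) / 5 = 2326.8
—
[debit_sum: type = 'debit']
txn_id=900: ✗
txn_id=901: ✓ → 1889
txn_id=902: ✗
txn_id=903: ✗
txn_id=904: ✓ → 1802
txn_id=905: ✗
txn_id=906: ✗
txn_id=907: ✗
txn_id=908: ✗
txn_id=909: ✗
debit_sum = 1889 + 1802 = 3691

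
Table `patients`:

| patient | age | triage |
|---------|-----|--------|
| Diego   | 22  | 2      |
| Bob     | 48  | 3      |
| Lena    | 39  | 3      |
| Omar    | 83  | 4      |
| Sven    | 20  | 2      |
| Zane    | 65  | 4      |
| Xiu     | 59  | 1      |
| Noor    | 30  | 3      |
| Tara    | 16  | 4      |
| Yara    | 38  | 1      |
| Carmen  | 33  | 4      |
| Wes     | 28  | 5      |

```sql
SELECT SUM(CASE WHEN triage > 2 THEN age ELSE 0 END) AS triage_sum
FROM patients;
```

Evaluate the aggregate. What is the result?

342

patient=Diego: ✗
patient=Bob: ✓ → 48
patient=Lena: ✓ → 39
patient=Omar: ✓ → 83
patient=Sven: ✗
patient=Zane: ✓ → 65
patient=Xiu: ✗
patient=Noor: ✓ → 30
patient=Tara: ✓ → 16
patient=Yara: ✗
patient=Carmen: ✓ → 33
patient=Wes: ✓ → 28
triage_sum = 48 + 39 + 83 + 65 + 30 + 16 + 33 + 28 = 342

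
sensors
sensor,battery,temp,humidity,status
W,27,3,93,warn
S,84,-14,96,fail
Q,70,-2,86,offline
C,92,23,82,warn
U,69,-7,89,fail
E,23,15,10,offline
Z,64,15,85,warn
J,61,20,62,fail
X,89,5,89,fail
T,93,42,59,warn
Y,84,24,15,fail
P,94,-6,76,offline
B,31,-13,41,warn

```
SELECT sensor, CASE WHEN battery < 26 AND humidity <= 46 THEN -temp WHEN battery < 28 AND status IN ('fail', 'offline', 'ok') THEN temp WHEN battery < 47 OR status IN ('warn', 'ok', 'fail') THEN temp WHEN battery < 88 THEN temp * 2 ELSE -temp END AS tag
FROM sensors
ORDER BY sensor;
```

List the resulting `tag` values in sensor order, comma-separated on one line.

-13, 23, -15, 20, 6, -4, -14, 42, -7, 3, 5, 24, 15

sensor=B: battery < 47 OR status IN ('warn', 'ok', 'fail') → -13
sensor=C: battery < 47 OR status IN ('warn', 'ok', 'fail') → 23
sensor=E: battery < 26 AND humidity <= 46 → -15
sensor=J: battery < 47 OR status IN ('warn', 'ok', 'fail') → 20
sensor=P: ELSE → 6
sensor=Q: battery < 88 → -4
sensor=S: battery < 47 OR status IN ('warn', 'ok', 'fail') → -14
sensor=T: battery < 47 OR status IN ('warn', 'ok', 'fail') → 42
sensor=U: battery < 47 OR status IN ('warn', 'ok', 'fail') → -7
sensor=W: battery < 47 OR status IN ('warn', 'ok', 'fail') → 3
sensor=X: battery < 47 OR status IN ('warn', 'ok', 'fail') → 5
sensor=Y: battery < 47 OR status IN ('warn', 'ok', 'fail') → 24
sensor=Z: battery < 47 OR status IN ('warn', 'ok', 'fail') → 15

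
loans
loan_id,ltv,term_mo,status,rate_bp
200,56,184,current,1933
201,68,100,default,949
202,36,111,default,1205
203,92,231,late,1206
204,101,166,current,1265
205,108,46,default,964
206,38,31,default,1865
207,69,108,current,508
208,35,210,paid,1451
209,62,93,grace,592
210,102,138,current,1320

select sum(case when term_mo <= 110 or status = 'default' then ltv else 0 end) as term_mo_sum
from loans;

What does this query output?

loan_id=200: ✗
loan_id=201: ✓ → 68
loan_id=202: ✓ → 36
loan_id=203: ✗
loan_id=204: ✗
loan_id=205: ✓ → 108
loan_id=206: ✓ → 38
loan_id=207: ✓ → 69
loan_id=208: ✗
loan_id=209: ✓ → 62
loan_id=210: ✗
term_mo_sum = 68 + 36 + 108 + 38 + 69 + 62 = 381

381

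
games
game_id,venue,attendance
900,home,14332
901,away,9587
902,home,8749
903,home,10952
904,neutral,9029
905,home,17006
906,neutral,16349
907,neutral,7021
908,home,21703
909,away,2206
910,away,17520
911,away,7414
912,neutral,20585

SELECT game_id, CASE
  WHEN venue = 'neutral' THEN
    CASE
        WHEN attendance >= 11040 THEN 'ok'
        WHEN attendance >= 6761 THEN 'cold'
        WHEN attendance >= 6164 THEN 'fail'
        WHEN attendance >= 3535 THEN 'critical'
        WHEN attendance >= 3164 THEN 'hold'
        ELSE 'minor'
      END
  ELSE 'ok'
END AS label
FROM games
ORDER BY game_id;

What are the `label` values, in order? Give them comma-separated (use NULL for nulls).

game_id=900: venue='home' → outer ELSE → ok
game_id=901: venue='away' → outer ELSE → ok
game_id=902: venue='home' → outer ELSE → ok
game_id=903: venue='home' → outer ELSE → ok
game_id=904: venue='neutral' → inner[attendance >= 6761] → cold
game_id=905: venue='home' → outer ELSE → ok
game_id=906: venue='neutral' → inner[attendance >= 11040] → ok
game_id=907: venue='neutral' → inner[attendance >= 6761] → cold
game_id=908: venue='home' → outer ELSE → ok
game_id=909: venue='away' → outer ELSE → ok
game_id=910: venue='away' → outer ELSE → ok
game_id=911: venue='away' → outer ELSE → ok
game_id=912: venue='neutral' → inner[attendance >= 11040] → ok

ok, ok, ok, ok, cold, ok, ok, cold, ok, ok, ok, ok, ok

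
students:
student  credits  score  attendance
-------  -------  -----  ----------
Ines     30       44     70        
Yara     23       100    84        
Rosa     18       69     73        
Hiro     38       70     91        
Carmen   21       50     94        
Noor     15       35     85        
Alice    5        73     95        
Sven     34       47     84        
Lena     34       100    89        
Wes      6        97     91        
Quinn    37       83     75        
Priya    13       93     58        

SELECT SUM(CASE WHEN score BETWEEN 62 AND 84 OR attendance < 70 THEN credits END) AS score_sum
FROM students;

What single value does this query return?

111

student=Ines: ✗
student=Yara: ✗
student=Rosa: ✓ → 18
student=Hiro: ✓ → 38
student=Carmen: ✗
student=Noor: ✗
student=Alice: ✓ → 5
student=Sven: ✗
student=Lena: ✗
student=Wes: ✗
student=Quinn: ✓ → 37
student=Priya: ✓ → 13
score_sum = 18 + 38 + 5 + 37 + 13 = 111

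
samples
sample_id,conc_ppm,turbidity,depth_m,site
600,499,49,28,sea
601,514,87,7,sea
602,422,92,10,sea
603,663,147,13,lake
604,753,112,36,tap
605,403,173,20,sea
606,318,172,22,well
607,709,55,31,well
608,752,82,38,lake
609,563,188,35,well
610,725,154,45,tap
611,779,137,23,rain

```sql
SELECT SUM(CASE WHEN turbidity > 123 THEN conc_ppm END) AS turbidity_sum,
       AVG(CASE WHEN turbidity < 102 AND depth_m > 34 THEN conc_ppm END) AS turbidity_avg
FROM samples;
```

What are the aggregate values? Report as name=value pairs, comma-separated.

turbidity_sum=3451, turbidity_avg=752

[turbidity_sum: turbidity > 123]
sample_id=600: ✗
sample_id=601: ✗
sample_id=602: ✗
sample_id=603: ✓ → 663
sample_id=604: ✗
sample_id=605: ✓ → 403
sample_id=606: ✓ → 318
sample_id=607: ✗
sample_id=608: ✗
sample_id=609: ✓ → 563
sample_id=610: ✓ → 725
sample_id=611: ✓ → 779
turbidity_sum = 663 + 403 + 318 + 563 + 725 + 779 = 3451
—
[turbidity_avg: turbidity < 102 AND depth_m > 34]
sample_id=600: ✗
sample_id=601: ✗
sample_id=602: ✗
sample_id=603: ✗
sample_id=604: ✗
sample_id=605: ✗
sample_id=606: ✗
sample_id=607: ✗
sample_id=608: ✓ → 752
sample_id=609: ✗
sample_id=610: ✗
sample_id=611: ✗
turbidity_avg = 752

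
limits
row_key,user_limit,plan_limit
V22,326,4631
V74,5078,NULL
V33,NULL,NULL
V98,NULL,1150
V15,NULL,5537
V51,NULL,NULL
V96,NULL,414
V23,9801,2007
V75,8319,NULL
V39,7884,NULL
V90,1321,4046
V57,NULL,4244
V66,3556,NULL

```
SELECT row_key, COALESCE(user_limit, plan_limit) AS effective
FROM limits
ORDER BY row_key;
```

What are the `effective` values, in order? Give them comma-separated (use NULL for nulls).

5537, 326, 9801, NULL, 7884, NULL, 4244, 3556, 5078, 8319, 1321, 414, 1150

row_key=V15: user_limit=NULL, plan_limit=5537 → 5537
row_key=V22: user_limit=326 → 326
row_key=V23: user_limit=9801 → 9801
row_key=V33: user_limit=NULL, plan_limit=NULL (all NULL) → NULL
row_key=V39: user_limit=7884 → 7884
row_key=V51: user_limit=NULL, plan_limit=NULL (all NULL) → NULL
row_key=V57: user_limit=NULL, plan_limit=4244 → 4244
row_key=V66: user_limit=3556 → 3556
row_key=V74: user_limit=5078 → 5078
row_key=V75: user_limit=8319 → 8319
row_key=V90: user_limit=1321 → 1321
row_key=V96: user_limit=NULL, plan_limit=414 → 414
row_key=V98: user_limit=NULL, plan_limit=1150 → 1150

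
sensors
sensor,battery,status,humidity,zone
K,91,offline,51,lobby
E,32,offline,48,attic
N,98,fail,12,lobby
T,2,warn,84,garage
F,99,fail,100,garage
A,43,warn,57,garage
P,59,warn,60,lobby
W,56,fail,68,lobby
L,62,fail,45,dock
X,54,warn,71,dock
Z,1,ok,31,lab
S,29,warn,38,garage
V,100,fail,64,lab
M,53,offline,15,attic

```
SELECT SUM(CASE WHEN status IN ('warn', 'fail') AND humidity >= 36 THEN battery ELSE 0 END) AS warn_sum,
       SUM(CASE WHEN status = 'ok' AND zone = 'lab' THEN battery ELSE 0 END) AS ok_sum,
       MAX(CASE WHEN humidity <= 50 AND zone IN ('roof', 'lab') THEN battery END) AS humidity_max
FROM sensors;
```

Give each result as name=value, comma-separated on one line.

[warn_sum: status IN ('warn', 'fail') AND humidity >= 36]
sensor=K: ✗
sensor=E: ✗
sensor=N: ✗
sensor=T: ✓ → 2
sensor=F: ✓ → 99
sensor=A: ✓ → 43
sensor=P: ✓ → 59
sensor=W: ✓ → 56
sensor=L: ✓ → 62
sensor=X: ✓ → 54
sensor=Z: ✗
sensor=S: ✓ → 29
sensor=V: ✓ → 100
sensor=M: ✗
warn_sum = 2 + 99 + 43 + 59 + 56 + 62 + 54 + 29 + 100 = 504
—
[ok_sum: status = 'ok' AND zone = 'lab']
sensor=K: ✗
sensor=E: ✗
sensor=N: ✗
sensor=T: ✗
sensor=F: ✗
sensor=A: ✗
sensor=P: ✗
sensor=W: ✗
sensor=L: ✗
sensor=X: ✗
sensor=Z: ✓ → 1
sensor=S: ✗
sensor=V: ✗
sensor=M: ✗
ok_sum = 1
—
[humidity_max: humidity <= 50 AND zone IN ('roof', 'lab')]
sensor=K: ✗
sensor=E: ✗
sensor=N: ✗
sensor=T: ✗
sensor=F: ✗
sensor=A: ✗
sensor=P: ✗
sensor=W: ✗
sensor=L: ✗
sensor=X: ✗
sensor=Z: ✓ → 1
sensor=S: ✗
sensor=V: ✗
sensor=M: ✗
humidity_max = MAX(1) = 1

warn_sum=504, ok_sum=1, humidity_max=1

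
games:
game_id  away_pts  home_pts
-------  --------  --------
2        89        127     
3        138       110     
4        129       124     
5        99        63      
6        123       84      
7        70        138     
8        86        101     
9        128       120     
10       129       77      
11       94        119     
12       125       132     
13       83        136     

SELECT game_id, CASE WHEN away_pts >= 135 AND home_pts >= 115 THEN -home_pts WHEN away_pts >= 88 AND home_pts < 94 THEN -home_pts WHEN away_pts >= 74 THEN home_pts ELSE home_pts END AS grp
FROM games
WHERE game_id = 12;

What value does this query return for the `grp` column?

game_id = 12: away_pts=125, home_pts=132.
away_pts >= 135 AND home_pts >= 115 → false
away_pts >= 88 AND home_pts < 94 → false
away_pts >= 74 → true → 132

132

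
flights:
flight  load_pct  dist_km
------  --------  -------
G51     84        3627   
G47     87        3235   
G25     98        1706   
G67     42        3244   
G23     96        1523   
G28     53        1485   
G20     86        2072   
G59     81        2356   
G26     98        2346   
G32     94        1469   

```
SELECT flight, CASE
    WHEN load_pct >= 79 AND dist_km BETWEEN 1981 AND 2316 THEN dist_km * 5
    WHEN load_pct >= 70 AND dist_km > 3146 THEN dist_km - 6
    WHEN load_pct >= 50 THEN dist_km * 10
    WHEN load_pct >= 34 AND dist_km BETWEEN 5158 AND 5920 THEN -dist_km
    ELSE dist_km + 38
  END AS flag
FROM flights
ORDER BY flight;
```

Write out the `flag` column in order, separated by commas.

flight=G20: load_pct >= 79 AND dist_km BETWEEN 1981 AND 2316 → 10360
flight=G23: load_pct >= 50 → 15230
flight=G25: load_pct >= 50 → 17060
flight=G26: load_pct >= 50 → 23460
flight=G28: load_pct >= 50 → 14850
flight=G32: load_pct >= 50 → 14690
flight=G47: load_pct >= 70 AND dist_km > 3146 → 3229
flight=G51: load_pct >= 70 AND dist_km > 3146 → 3621
flight=G59: load_pct >= 50 → 23560
flight=G67: ELSE → 3282

10360, 15230, 17060, 23460, 14850, 14690, 3229, 3621, 23560, 3282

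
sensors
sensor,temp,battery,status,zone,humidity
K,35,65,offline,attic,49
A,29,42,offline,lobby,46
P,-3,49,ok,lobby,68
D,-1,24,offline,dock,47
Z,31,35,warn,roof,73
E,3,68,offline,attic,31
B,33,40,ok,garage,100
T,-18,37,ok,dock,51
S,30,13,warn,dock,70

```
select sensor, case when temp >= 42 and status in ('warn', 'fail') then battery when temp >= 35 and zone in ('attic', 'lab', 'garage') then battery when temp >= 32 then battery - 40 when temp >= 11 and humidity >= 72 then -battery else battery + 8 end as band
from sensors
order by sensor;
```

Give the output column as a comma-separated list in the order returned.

50, 0, 32, 76, 65, 57, 21, 45, -35

sensor=A: ELSE → 50
sensor=B: temp >= 32 → 0
sensor=D: ELSE → 32
sensor=E: ELSE → 76
sensor=K: temp >= 35 and zone in ('attic', 'lab', 'garage') → 65
sensor=P: ELSE → 57
sensor=S: ELSE → 21
sensor=T: ELSE → 45
sensor=Z: temp >= 11 and humidity >= 72 → -35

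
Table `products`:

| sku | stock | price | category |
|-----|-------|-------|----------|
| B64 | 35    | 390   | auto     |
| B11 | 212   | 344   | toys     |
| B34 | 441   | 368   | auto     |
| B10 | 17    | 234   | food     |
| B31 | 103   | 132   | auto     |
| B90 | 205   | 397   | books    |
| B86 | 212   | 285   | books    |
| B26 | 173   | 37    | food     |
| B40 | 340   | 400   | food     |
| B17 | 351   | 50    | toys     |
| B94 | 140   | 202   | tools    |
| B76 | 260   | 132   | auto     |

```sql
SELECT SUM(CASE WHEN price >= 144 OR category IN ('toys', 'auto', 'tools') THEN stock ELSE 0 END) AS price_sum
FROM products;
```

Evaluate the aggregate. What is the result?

2316

sku=B64: ✓ → 35
sku=B11: ✓ → 212
sku=B34: ✓ → 441
sku=B10: ✓ → 17
sku=B31: ✓ → 103
sku=B90: ✓ → 205
sku=B86: ✓ → 212
sku=B26: ✗
sku=B40: ✓ → 340
sku=B17: ✓ → 351
sku=B94: ✓ → 140
sku=B76: ✓ → 260
price_sum = 35 + 212 + 441 + 17 + 103 + 205 + 212 + 340 + 351 + 140 + 260 = 2316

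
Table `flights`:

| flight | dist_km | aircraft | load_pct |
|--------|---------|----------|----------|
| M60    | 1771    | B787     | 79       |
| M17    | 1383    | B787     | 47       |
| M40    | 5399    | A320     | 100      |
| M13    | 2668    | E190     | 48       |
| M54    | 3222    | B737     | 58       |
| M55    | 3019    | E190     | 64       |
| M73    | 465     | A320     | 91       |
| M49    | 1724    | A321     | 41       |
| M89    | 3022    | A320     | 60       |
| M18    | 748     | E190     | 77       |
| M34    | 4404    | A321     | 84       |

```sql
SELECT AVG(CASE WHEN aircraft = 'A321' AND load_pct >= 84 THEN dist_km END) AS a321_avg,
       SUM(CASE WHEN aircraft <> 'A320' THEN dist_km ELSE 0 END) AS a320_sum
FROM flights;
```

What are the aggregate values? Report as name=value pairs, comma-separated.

[a321_avg: aircraft = 'A321' AND load_pct >= 84]
flight=M60: ✗
flight=M17: ✗
flight=M40: ✗
flight=M13: ✗
flight=M54: ✗
flight=M55: ✗
flight=M73: ✗
flight=M49: ✗
flight=M89: ✗
flight=M18: ✗
flight=M34: ✓ → 4404
a321_avg = 4404
—
[a320_sum: aircraft <> 'A320']
flight=M60: ✓ → 1771
flight=M17: ✓ → 1383
flight=M40: ✗
flight=M13: ✓ → 2668
flight=M54: ✓ → 3222
flight=M55: ✓ → 3019
flight=M73: ✗
flight=M49: ✓ → 1724
flight=M89: ✗
flight=M18: ✓ → 748
flight=M34: ✓ → 4404
a320_sum = 1771 + 1383 + 2668 + 3222 + 3019 + 1724 + 748 + 4404 = 18939

a321_avg=4404, a320_sum=18939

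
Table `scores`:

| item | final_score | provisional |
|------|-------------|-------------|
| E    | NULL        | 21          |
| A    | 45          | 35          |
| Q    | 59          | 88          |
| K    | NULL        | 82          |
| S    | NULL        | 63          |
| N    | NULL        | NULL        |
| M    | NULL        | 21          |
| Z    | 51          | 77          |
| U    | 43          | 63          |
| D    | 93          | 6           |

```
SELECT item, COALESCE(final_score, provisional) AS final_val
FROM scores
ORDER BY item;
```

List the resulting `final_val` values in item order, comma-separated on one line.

45, 93, 21, 82, 21, NULL, 59, 63, 43, 51

item=A: final_score=45 → 45
item=D: final_score=93 → 93
item=E: final_score=NULL, provisional=21 → 21
item=K: final_score=NULL, provisional=82 → 82
item=M: final_score=NULL, provisional=21 → 21
item=N: final_score=NULL, provisional=NULL (all NULL) → NULL
item=Q: final_score=59 → 59
item=S: final_score=NULL, provisional=63 → 63
item=U: final_score=43 → 43
item=Z: final_score=51 → 51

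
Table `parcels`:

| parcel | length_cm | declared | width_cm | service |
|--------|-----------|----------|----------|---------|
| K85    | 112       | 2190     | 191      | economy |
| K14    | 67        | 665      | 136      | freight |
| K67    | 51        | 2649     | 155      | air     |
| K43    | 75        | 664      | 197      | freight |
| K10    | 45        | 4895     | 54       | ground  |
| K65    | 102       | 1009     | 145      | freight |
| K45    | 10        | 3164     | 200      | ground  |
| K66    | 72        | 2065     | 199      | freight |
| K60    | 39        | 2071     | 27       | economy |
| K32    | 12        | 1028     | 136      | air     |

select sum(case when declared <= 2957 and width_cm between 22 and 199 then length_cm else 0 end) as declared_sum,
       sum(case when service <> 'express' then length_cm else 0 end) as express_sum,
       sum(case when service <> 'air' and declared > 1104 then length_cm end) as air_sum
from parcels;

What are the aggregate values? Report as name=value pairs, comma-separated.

declared_sum=530, express_sum=585, air_sum=278

[declared_sum: declared <= 2957 and width_cm between 22 and 199]
parcel=K85: ✓ → 112
parcel=K14: ✓ → 67
parcel=K67: ✓ → 51
parcel=K43: ✓ → 75
parcel=K10: ✗
parcel=K65: ✓ → 102
parcel=K45: ✗
parcel=K66: ✓ → 72
parcel=K60: ✓ → 39
parcel=K32: ✓ → 12
declared_sum = 112 + 67 + 51 + 75 + 102 + 72 + 39 + 12 = 530
—
[express_sum: service <> 'express']
parcel=K85: ✓ → 112
parcel=K14: ✓ → 67
parcel=K67: ✓ → 51
parcel=K43: ✓ → 75
parcel=K10: ✓ → 45
parcel=K65: ✓ → 102
parcel=K45: ✓ → 10
parcel=K66: ✓ → 72
parcel=K60: ✓ → 39
parcel=K32: ✓ → 12
express_sum = 112 + 67 + 51 + 75 + 45 + 102 + 10 + 72 + 39 + 12 = 585
—
[air_sum: service <> 'air' and declared > 1104]
parcel=K85: ✓ → 112
parcel=K14: ✗
parcel=K67: ✗
parcel=K43: ✗
parcel=K10: ✓ → 45
parcel=K65: ✗
parcel=K45: ✓ → 10
parcel=K66: ✓ → 72
parcel=K60: ✓ → 39
parcel=K32: ✗
air_sum = 112 + 45 + 10 + 72 + 39 = 278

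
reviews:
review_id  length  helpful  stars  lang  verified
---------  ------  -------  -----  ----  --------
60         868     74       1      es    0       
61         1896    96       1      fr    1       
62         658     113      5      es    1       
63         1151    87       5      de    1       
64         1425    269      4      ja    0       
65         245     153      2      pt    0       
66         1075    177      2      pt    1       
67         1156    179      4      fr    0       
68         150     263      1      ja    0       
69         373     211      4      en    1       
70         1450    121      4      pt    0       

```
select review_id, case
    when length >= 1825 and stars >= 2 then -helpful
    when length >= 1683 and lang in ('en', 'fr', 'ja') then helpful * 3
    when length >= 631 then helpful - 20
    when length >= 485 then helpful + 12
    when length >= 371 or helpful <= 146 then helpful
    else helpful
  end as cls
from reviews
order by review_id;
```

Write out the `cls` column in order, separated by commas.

review_id=60: length >= 631 → 54
review_id=61: length >= 1683 and lang in ('en', 'fr', 'ja') → 288
review_id=62: length >= 631 → 93
review_id=63: length >= 631 → 67
review_id=64: length >= 631 → 249
review_id=65: ELSE → 153
review_id=66: length >= 631 → 157
review_id=67: length >= 631 → 159
review_id=68: ELSE → 263
review_id=69: length >= 371 or helpful <= 146 → 211
review_id=70: length >= 631 → 101

54, 288, 93, 67, 249, 153, 157, 159, 263, 211, 101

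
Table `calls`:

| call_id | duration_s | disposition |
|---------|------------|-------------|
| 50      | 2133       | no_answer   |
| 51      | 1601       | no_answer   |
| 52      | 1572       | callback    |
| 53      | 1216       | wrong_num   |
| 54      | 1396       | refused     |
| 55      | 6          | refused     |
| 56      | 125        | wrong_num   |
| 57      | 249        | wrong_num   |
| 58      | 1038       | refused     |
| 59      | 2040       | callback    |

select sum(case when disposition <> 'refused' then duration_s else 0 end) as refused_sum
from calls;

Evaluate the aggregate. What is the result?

call_id=50: ✓ → 2133
call_id=51: ✓ → 1601
call_id=52: ✓ → 1572
call_id=53: ✓ → 1216
call_id=54: ✗
call_id=55: ✗
call_id=56: ✓ → 125
call_id=57: ✓ → 249
call_id=58: ✗
call_id=59: ✓ → 2040
refused_sum = 2133 + 1601 + 1572 + 1216 + 125 + 249 + 2040 = 8936

8936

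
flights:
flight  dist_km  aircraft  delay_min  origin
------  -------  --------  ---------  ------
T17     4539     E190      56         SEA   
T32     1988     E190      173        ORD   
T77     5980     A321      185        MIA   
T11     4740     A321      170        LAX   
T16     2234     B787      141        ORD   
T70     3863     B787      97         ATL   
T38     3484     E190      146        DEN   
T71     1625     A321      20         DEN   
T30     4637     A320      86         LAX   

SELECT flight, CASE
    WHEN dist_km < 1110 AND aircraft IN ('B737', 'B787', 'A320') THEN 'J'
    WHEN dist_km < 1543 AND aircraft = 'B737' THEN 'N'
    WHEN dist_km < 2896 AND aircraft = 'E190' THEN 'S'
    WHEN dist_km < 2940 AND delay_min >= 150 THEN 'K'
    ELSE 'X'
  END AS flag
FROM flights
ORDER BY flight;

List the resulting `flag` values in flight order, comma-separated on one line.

X, X, X, X, S, X, X, X, X

flight=T11: ELSE → X
flight=T16: ELSE → X
flight=T17: ELSE → X
flight=T30: ELSE → X
flight=T32: dist_km < 2896 AND aircraft = 'E190' → S
flight=T38: ELSE → X
flight=T70: ELSE → X
flight=T71: ELSE → X
flight=T77: ELSE → X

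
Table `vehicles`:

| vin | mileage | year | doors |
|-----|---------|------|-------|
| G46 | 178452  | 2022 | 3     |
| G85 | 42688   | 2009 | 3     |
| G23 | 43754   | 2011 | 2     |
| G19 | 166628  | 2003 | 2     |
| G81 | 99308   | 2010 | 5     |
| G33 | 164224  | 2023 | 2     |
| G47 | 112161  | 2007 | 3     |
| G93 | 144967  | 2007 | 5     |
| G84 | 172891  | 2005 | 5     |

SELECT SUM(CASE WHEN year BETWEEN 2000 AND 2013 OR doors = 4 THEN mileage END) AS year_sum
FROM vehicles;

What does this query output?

vin=G46: ✗
vin=G85: ✓ → 42688
vin=G23: ✓ → 43754
vin=G19: ✓ → 166628
vin=G81: ✓ → 99308
vin=G33: ✗
vin=G47: ✓ → 112161
vin=G93: ✓ → 144967
vin=G84: ✓ → 172891
year_sum = 42688 + 43754 + 166628 + 99308 + 112161 + 144967 + 172891 = 782397

782397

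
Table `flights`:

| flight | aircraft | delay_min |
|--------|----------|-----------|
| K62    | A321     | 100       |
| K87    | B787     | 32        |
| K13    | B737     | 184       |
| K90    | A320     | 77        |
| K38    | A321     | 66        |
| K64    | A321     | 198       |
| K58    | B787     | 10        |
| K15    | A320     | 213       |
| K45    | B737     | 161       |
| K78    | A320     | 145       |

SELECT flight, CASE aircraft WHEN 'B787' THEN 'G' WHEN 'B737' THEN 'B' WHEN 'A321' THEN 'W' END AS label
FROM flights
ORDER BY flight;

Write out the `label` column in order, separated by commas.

flight=K13: aircraft='B737' → B
flight=K15: (no match → NULL) → NULL
flight=K38: aircraft='A321' → W
flight=K45: aircraft='B737' → B
flight=K58: aircraft='B787' → G
flight=K62: aircraft='A321' → W
flight=K64: aircraft='A321' → W
flight=K78: (no match → NULL) → NULL
flight=K87: aircraft='B787' → G
flight=K90: (no match → NULL) → NULL

B, NULL, W, B, G, W, W, NULL, G, NULL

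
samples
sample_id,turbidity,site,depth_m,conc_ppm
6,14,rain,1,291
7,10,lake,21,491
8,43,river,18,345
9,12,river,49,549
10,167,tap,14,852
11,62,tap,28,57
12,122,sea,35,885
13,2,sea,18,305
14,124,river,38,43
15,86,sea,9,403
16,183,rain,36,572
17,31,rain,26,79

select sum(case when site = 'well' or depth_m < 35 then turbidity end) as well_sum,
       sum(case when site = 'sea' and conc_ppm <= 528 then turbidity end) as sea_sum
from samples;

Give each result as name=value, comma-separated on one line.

well_sum=415, sea_sum=88

[well_sum: site = 'well' or depth_m < 35]
sample_id=6: ✓ → 14
sample_id=7: ✓ → 10
sample_id=8: ✓ → 43
sample_id=9: ✗
sample_id=10: ✓ → 167
sample_id=11: ✓ → 62
sample_id=12: ✗
sample_id=13: ✓ → 2
sample_id=14: ✗
sample_id=15: ✓ → 86
sample_id=16: ✗
sample_id=17: ✓ → 31
well_sum = 14 + 10 + 43 + 167 + 62 + 2 + 86 + 31 = 415
—
[sea_sum: site = 'sea' and conc_ppm <= 528]
sample_id=6: ✗
sample_id=7: ✗
sample_id=8: ✗
sample_id=9: ✗
sample_id=10: ✗
sample_id=11: ✗
sample_id=12: ✗
sample_id=13: ✓ → 2
sample_id=14: ✗
sample_id=15: ✓ → 86
sample_id=16: ✗
sample_id=17: ✗
sea_sum = 2 + 86 = 88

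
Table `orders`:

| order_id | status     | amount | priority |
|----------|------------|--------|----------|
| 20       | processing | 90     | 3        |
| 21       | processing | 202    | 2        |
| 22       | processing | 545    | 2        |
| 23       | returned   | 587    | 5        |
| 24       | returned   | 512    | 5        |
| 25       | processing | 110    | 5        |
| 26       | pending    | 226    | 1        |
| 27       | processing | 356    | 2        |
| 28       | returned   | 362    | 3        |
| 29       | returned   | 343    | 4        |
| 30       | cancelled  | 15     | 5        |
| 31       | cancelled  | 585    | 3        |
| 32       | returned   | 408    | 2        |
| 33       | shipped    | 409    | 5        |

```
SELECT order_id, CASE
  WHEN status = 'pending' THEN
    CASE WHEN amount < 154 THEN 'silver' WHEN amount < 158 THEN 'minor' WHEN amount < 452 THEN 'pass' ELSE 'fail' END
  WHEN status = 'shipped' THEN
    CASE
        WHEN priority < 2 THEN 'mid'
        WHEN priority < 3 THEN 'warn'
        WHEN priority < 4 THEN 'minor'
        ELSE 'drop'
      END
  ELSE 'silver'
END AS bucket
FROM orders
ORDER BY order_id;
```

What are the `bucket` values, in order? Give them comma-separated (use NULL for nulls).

order_id=20: status='processing' → outer ELSE → silver
order_id=21: status='processing' → outer ELSE → silver
order_id=22: status='processing' → outer ELSE → silver
order_id=23: status='returned' → outer ELSE → silver
order_id=24: status='returned' → outer ELSE → silver
order_id=25: status='processing' → outer ELSE → silver
order_id=26: status='pending' → inner[amount < 452] → pass
order_id=27: status='processing' → outer ELSE → silver
order_id=28: status='returned' → outer ELSE → silver
order_id=29: status='returned' → outer ELSE → silver
order_id=30: status='cancelled' → outer ELSE → silver
order_id=31: status='cancelled' → outer ELSE → silver
order_id=32: status='returned' → outer ELSE → silver
order_id=33: status='shipped' → inner[ELSE] → drop

silver, silver, silver, silver, silver, silver, pass, silver, silver, silver, silver, silver, silver, drop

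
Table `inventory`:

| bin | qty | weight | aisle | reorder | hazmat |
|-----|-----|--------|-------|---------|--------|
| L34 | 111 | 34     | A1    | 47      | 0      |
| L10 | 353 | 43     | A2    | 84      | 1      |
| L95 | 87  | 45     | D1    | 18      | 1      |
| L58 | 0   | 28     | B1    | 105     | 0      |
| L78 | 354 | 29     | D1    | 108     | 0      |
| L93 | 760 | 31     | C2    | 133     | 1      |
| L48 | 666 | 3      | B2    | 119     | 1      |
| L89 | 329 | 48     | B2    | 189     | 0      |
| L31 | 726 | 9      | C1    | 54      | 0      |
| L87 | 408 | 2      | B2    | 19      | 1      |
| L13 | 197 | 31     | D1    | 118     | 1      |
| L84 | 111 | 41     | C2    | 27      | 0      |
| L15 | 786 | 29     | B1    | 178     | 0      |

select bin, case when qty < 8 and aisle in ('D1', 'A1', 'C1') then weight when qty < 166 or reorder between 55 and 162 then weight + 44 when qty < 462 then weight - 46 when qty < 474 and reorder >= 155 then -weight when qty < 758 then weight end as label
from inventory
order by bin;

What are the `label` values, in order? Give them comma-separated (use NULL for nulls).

bin=L10: qty < 166 or reorder between 55 and 162 → 87
bin=L13: qty < 166 or reorder between 55 and 162 → 75
bin=L15: (no match → NULL) → NULL
bin=L31: qty < 758 → 9
bin=L34: qty < 166 or reorder between 55 and 162 → 78
bin=L48: qty < 166 or reorder between 55 and 162 → 47
bin=L58: qty < 166 or reorder between 55 and 162 → 72
bin=L78: qty < 166 or reorder between 55 and 162 → 73
bin=L84: qty < 166 or reorder between 55 and 162 → 85
bin=L87: qty < 462 → -44
bin=L89: qty < 462 → 2
bin=L93: qty < 166 or reorder between 55 and 162 → 75
bin=L95: qty < 166 or reorder between 55 and 162 → 89

87, 75, NULL, 9, 78, 47, 72, 73, 85, -44, 2, 75, 89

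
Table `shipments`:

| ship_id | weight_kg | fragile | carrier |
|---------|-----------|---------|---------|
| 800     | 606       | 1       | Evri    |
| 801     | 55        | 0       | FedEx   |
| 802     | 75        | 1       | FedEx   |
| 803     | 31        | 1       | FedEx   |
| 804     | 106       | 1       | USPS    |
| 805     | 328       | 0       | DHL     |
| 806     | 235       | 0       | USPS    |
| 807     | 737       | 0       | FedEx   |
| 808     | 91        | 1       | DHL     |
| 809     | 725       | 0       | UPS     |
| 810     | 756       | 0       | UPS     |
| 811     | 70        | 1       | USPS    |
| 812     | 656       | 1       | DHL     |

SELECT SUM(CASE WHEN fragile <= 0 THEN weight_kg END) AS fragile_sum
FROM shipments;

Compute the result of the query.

2836

ship_id=800: ✗
ship_id=801: ✓ → 55
ship_id=802: ✗
ship_id=803: ✗
ship_id=804: ✗
ship_id=805: ✓ → 328
ship_id=806: ✓ → 235
ship_id=807: ✓ → 737
ship_id=808: ✗
ship_id=809: ✓ → 725
ship_id=810: ✓ → 756
ship_id=811: ✗
ship_id=812: ✗
fragile_sum = 55 + 328 + 235 + 737 + 725 + 756 = 2836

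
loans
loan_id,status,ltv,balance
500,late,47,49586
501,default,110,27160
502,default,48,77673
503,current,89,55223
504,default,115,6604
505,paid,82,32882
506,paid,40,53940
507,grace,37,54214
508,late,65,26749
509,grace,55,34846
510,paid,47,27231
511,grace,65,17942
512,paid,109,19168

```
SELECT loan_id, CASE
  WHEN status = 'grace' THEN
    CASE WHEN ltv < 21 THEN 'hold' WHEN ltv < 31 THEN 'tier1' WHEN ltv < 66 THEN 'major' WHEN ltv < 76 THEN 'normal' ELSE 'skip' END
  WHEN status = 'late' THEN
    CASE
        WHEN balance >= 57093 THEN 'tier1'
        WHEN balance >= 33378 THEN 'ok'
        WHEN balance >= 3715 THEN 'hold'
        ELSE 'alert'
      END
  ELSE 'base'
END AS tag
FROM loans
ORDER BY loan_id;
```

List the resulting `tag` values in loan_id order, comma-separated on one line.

loan_id=500: status='late' → inner[balance >= 33378] → ok
loan_id=501: status='default' → outer ELSE → base
loan_id=502: status='default' → outer ELSE → base
loan_id=503: status='current' → outer ELSE → base
loan_id=504: status='default' → outer ELSE → base
loan_id=505: status='paid' → outer ELSE → base
loan_id=506: status='paid' → outer ELSE → base
loan_id=507: status='grace' → inner[ltv < 66] → major
loan_id=508: status='late' → inner[balance >= 3715] → hold
loan_id=509: status='grace' → inner[ltv < 66] → major
loan_id=510: status='paid' → outer ELSE → base
loan_id=511: status='grace' → inner[ltv < 66] → major
loan_id=512: status='paid' → outer ELSE → base

ok, base, base, base, base, base, base, major, hold, major, base, major, base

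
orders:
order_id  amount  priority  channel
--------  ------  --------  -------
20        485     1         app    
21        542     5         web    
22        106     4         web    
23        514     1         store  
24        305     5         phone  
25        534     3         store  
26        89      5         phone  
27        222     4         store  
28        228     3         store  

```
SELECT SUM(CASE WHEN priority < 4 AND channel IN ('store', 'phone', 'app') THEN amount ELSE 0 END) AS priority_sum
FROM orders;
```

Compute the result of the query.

order_id=20: ✓ → 485
order_id=21: ✗
order_id=22: ✗
order_id=23: ✓ → 514
order_id=24: ✗
order_id=25: ✓ → 534
order_id=26: ✗
order_id=27: ✗
order_id=28: ✓ → 228
priority_sum = 485 + 514 + 534 + 228 = 1761

1761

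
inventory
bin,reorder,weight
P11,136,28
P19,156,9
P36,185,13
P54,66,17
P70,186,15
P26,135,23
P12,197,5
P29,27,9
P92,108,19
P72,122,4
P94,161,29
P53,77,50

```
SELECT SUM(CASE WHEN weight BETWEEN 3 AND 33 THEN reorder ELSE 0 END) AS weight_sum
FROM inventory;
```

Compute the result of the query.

bin=P11: ✓ → 136
bin=P19: ✓ → 156
bin=P36: ✓ → 185
bin=P54: ✓ → 66
bin=P70: ✓ → 186
bin=P26: ✓ → 135
bin=P12: ✓ → 197
bin=P29: ✓ → 27
bin=P92: ✓ → 108
bin=P72: ✓ → 122
bin=P94: ✓ → 161
bin=P53: ✗
weight_sum = 136 + 156 + 185 + 66 + 186 + 135 + 197 + 27 + 108 + 122 + 161 = 1479

1479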